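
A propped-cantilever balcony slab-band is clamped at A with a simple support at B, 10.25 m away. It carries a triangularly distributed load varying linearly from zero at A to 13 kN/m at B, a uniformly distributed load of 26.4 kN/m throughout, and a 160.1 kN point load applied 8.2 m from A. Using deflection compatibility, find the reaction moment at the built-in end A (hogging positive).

Remove the prop at B; the released (primary) structure is a cantilever built in at A.
Primary-structure tip deflection at B by superposition:
  triangular load, peak 13 at the free end: 11w₀L⁴/(120EI) = 13154/EI
  UDL 26.4: wL⁴/(8EI) = 36426/EI
  point load 160.1 at a = 8.2: Pa²(3L − a)/(6EI) = 40459/EI
  δ_0 = 90039/EI
Tip deflection under a unit load at B: L³/(3EI) = 359/EI.
The prop prevents deflection at B: R_B = δ_0/δ_{BB} = 90039/359 = 250.8 kN.
Moment equilibrium about A: M_A = Σ(load moments about A) − R_B·L = 3155 − 250.8×10.25 = 583.9 kN·m.

M_A = 583.9 kN·m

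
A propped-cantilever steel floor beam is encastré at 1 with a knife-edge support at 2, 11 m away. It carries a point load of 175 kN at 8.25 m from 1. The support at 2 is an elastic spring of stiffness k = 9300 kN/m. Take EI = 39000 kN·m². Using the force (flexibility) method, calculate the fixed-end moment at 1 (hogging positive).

M_1 = 237 kN·m

Remove the prop at 2; the released (primary) structure is a cantilever built in at 1.
Primary-structure tip deflection at 2 by superposition:
  point load 175 at a = 8.25: Pa²(3L − a)/(6EI) = 49133/EI
Tip deflection under a unit load at 2: L³/(3EI) = 443.7/EI.
With EI = 39000 kN·m²: δ_0 = 1.2598 m and δ_{22} = 0.011376 m/kN.
Compatibility — the spring shortens by R_2/k under the reaction it provides: δ_0 − R_2·δ_{22} = R_2/k. With 1/k = 0.000108 m/kN, R_2 = δ_0 / (δ_{22} + 1/k) = 1.2598 / (0.011376 + 0.000108) = 109.7 kN.
Moment equilibrium about 1: M_1 = Σ(load moments about 1) − R_2·L = 1444 − 109.7×11 = 237 kN·m.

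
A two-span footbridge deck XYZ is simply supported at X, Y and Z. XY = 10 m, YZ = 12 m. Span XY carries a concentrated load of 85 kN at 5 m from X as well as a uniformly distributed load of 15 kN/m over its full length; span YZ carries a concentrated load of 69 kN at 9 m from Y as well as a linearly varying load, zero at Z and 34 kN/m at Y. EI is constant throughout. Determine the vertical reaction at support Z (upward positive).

Take M_Y as the redundant. Released structure: two simple spans XY and YZ with a hinge at Y.
Discontinuity in slope at Y on the released structure — sum the simple-span end rotations:
  span XY: point load 85 at a = 5: Pab(L + a)/(6LEI) = 531.2/EI
  span XY: UDL 15: wL³/(24EI) = 625/EI
  span YZ: point load 69 at a = 9: Pab(L + b)/(6LEI) = 388.1/EI
  span YZ: triangular load, peak 34: w₀L³/(45EI) = 1306/EI
  relative rotation θ_0 = (1156 + 1694)/EI = 2850/EI
A unit hogging moment at Y produces rotation L₁/(3EI) + L₂/(3EI) = 7.333/EI.
Slope continuity at Y: θ_0 = M_Y·7.333/EI, so M_Y = 2850/7.333 = 388.6 kN·m (hogging).
Span YZ, ΣM about Z: R_Y^{YZ}·12 = 1839 + 388.6, so R_Y^{YZ} = 185.6 kN and R_Z = 273 − 185.6 = 87.36 kN.

R_Z = 87.36 kN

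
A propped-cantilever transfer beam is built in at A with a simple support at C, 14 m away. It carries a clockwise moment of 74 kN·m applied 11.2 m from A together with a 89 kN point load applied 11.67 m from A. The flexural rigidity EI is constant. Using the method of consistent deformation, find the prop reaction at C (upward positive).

R_C = 74.6 kN

Remove the prop at C; the released (primary) structure is a cantilever built in at A.
Free-end deflection of the primary structure under the applied loading (downward +):
  clockwise couple 74 at a = 11.2: M₀a(2L − a)/(2EI) = 6962/EI
  point load 89 at a = 11.67: Pa²(3L − a)/(6EI) = 61271/EI
  δ_0 = 68233/EI
Flexibility coefficient — unit upward force at C: δ_{CC} = L³/(3EI) = 914.7/EI.
Compatibility at C: δ_0 − R_C·δ_{CC} = 0, so R_C = 68233/914.7 = 74.6 kN.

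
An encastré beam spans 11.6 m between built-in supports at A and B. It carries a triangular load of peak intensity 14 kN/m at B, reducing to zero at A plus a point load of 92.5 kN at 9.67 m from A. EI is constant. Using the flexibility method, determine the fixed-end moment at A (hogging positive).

Take the two fixed-end moments M_A, M_B as redundants; the released structure is the simple span AB.
Simple-span end rotations at A and B under the given loads:
  at A: triangular load, peak 14: 7w₀L³/(360EI) = 424.9/EI
  at B: triangular load, peak 14: w₀L³/(45EI) = 485.6/EI
  at A: point load 92.5 at a = 9.67: Pab(L + b)/(6LEI) = 335.6/EI
  at B: point load 92.5 at a = 9.67: Pab(L + a)/(6LEI) = 527.6/EI
  θ_A0 = 760.5/EI,  θ_B0 = 1013/EI
Flexibility coefficients: a unit moment at one end gives L/(3EI) there and L/(6EI) at the far end, so f₁₁ = f₂₂ = 3.867/EI and f₁₂ = f₂₁ = 1.933/EI.
Compatibility — zero rotation at each built-in end:
  3.867 M_A + 1.933 M_B = 760.5
  1.933 M_A + 3.867 M_B = 1013
Solving the pair gives M_A = 87.56 kN·m and M_B = 218.3 kN·m (hogging).

M_A = 87.56 kN·m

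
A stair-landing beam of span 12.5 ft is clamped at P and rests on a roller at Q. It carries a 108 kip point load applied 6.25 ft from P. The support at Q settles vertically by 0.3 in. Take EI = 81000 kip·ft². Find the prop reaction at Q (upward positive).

Take the reaction at Q as the redundant and release it; the primary structure is a cantilever fixed at P.
Downward deflection at the released point Q due to the loads:
  point load 108 at a = 6.25: Pa²(3L − a)/(6EI) = 21973/EI
Tip deflection under a unit load at Q: L³/(3EI) = 651/EI.
With EI = 81000 kip·ft²: δ_0 = 0.27127 ft and δ_{QQ} = 0.008038 ft/kip.
Compatibility — the beam at Q must follow the support down by 0.025 ft: δ_0 − R_Q·δ_{QQ} = 0.025, so R_Q = (0.27127 − 0.025)/0.008038 = 30.64 kip.

R_Q = 30.64 kip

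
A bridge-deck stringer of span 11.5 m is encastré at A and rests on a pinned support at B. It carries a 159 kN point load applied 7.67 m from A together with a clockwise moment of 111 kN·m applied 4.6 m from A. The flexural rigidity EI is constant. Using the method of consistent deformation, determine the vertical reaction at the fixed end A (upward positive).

Choose R_B as the redundant. The primary structure is the cantilever fixed at A.
Downward deflection at the released point B due to the loads:
  point load 159 at a = 7.67: Pa²(3L − a)/(6EI) = 41827/EI
  clockwise couple 111 at a = 4.6: M₀a(2L − a)/(2EI) = 4698/EI
  δ_0 = 46525/EI
Flexibility coefficient — unit upward force at B: δ_{BB} = L³/(3EI) = 507/EI.
The prop prevents deflection at B: R_B = δ_0/δ_{BB} = 46525/507 = 91.77 kN.
Vertical equilibrium: R_A = ΣP − R_B = 159 − 91.77 = 67.23 kN.

R_A = 67.23 kN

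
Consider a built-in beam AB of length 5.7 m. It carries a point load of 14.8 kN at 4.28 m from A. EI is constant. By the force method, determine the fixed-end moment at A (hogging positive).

M_A = 3.931 kN·m

Release both end moments; the primary structure is a simply-supported span AB with redundants M_A and M_B.
On the primary (simply-supported) span, the end slopes from the loading are:
  at A: point load 14.8 at a = 4.28: Pab(L + b)/(6LEI) = 18.73/EI
  at B: point load 14.8 at a = 4.28: Pab(L + a)/(6LEI) = 26.25/EI
  θ_A0 = 18.73/EI,  θ_B0 = 26.25/EI
Flexibility coefficients: a unit moment at one end gives L/(3EI) there and L/(6EI) at the far end, so f₁₁ = f₂₂ = 1.9/EI and f₁₂ = f₂₁ = 0.95/EI.
Compatibility — zero rotation at each built-in end:
  1.9 M_A + 0.95 M_B = 18.73
  0.95 M_A + 1.9 M_B = 26.25
Solving the pair gives M_A = 3.931 kN·m and M_B = 11.85 kN·m (hogging).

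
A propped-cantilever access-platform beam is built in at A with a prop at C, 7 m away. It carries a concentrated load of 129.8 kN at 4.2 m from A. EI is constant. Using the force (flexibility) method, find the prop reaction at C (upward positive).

R_C = 56.07 kN

Remove the prop at C; the released (primary) structure is a cantilever built in at A.
Primary-structure tip deflection at C by superposition:
  point load 129.8 at a = 4.2: Pa²(3L − a)/(6EI) = 6411/EI
Flexibility coefficient — unit upward force at C: δ_{CC} = L³/(3EI) = 114.3/EI.
Compatibility at C: δ_0 − R_C·δ_{CC} = 0, so R_C = 6411/114.3 = 56.07 kN.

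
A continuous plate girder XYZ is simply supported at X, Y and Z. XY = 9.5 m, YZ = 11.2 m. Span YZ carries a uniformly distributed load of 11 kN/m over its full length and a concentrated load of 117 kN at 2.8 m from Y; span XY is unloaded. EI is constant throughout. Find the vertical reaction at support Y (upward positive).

R_Y = 190.1 kN

Insert a hinge at Y; M_Y is the redundant, and each span becomes simply supported.
Discontinuity in slope at Y on the released structure — sum the simple-span end rotations:
  span YZ: UDL 11: wL³/(24EI) = 643.9/EI
  span YZ: point load 117 at a = 2.8: Pab(L + b)/(6LEI) = 802.6/EI
  relative rotation θ_0 = (0 + 1447)/EI = 1447/EI
A unit hogging moment at Y produces rotation L₁/(3EI) + L₂/(3EI) = 6.9/EI.
Slope continuity at Y: θ_0 = M_Y·6.9/EI, so M_Y = 1447/6.9 = 209.6 kN·m (hogging).
Span XY, ΣM about X with M_Y applied at Y: R_Y^{XY}·9.5 = 0 + 209.6, so R_Y^{XY} = 22.07 kN and R_X = 0 − 22.07 = -22.07 kN.
Span YZ, ΣM about Z: R_Y^{YZ}·11.2 = 1673 + 209.6, so R_Y^{YZ} = 168.1 kN and R_Z = 240.2 − 168.1 = 72.13 kN.
R_Y = 22.07 + 168.1 = 190.1 kN.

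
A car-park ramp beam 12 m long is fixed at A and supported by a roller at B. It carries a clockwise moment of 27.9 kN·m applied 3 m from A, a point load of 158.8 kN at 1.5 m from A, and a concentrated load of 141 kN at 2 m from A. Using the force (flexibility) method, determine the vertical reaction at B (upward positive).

Remove the prop at B; the released (primary) structure is a cantilever built in at A.
Primary-structure tip deflection at B by superposition:
  clockwise couple 27.9 at a = 3: M₀a(2L − a)/(2EI) = 878.9/EI
  point load 158.8 at a = 1.5: Pa²(3L − a)/(6EI) = 2054/EI
  point load 141 at a = 2: Pa²(3L − a)/(6EI) = 3196/EI
  δ_0 = 6129/EI
Flexibility coefficient — unit upward force at B: δ_{BB} = L³/(3EI) = 576/EI.
The prop prevents deflection at B: R_B = δ_0/δ_{BB} = 6129/576 = 10.64 kN.

R_B = 10.64 kN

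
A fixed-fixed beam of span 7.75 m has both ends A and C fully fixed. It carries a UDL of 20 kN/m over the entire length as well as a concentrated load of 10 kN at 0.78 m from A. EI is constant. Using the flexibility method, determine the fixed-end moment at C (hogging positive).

Take the two fixed-end moments M_A, M_C as redundants; the released structure is the simple span AC.
Simple-span end rotations at A and C under the given loads:
  at A: UDL 20: wL³/(24EI) = 387.9/EI
  at C: UDL 20: wL³/(24EI) = 387.9/EI
  at A: point load 10 at a = 0.78: Pab(L + b)/(6LEI) = 17.21/EI
  at C: point load 10 at a = 0.78: Pab(L + a)/(6LEI) = 9.973/EI
  θ_A0 = 405.1/EI,  θ_C0 = 397.9/EI
Flexibility coefficients: a unit moment at one end gives L/(3EI) there and L/(6EI) at the far end, so f₁₁ = f₂₂ = 2.583/EI and f₁₂ = f₂₁ = 1.292/EI.
Compatibility — zero rotation at each built-in end:
  2.583 M_A + 1.292 M_C = 405.1
  1.292 M_A + 2.583 M_C = 397.9
Solving the pair gives M_A = 106.4 kN·m and M_C = 100.8 kN·m (hogging).

M_C = 100.8 kN·m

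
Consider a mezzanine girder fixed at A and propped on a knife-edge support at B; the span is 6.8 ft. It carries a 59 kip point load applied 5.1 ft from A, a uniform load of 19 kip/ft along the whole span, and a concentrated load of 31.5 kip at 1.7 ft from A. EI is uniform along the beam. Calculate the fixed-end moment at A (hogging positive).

Remove the prop at B; the released (primary) structure is a cantilever built in at A.
Free-end deflection of the primary structure under the applied loading (downward +):
  point load 59 at a = 5.1: Pa²(3L − a)/(6EI) = 3913/EI
  UDL 19: wL⁴/(8EI) = 5078/EI
  point load 31.5 at a = 1.7: Pa²(3L − a)/(6EI) = 283.7/EI
  δ_0 = 9275/EI
Flexibility coefficient — unit upward force at B: δ_{BB} = L³/(3EI) = 104.8/EI.
The prop prevents deflection at B: R_B = δ_0/δ_{BB} = 9275/104.8 = 88.49 kip.
Moment equilibrium about A: M_A = Σ(load moments about A) − R_B·L = 793.7 − 88.49×6.8 = 192 kip·ft.

M_A = 192 kip·ft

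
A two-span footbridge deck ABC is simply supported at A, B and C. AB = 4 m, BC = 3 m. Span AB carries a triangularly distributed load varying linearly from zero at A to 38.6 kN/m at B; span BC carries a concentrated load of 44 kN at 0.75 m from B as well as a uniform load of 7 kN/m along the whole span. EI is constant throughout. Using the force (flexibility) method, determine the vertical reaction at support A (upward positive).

Release continuity at B by inserting a hinge; the redundant is the internal moment M_B. The primary structure is two simply-supported spans AB and BC.
Rotations at B on the released spans (each span's end-slope, ×1/EI):
  span AB: triangular load, peak 38.6: w₀L³/(45EI) = 54.9/EI
  span BC: point load 44 at a = 0.75: Pab(L + b)/(6LEI) = 21.66/EI
  span BC: UDL 7: wL³/(24EI) = 7.875/EI
  relative rotation θ_0 = (54.9 + 29.53)/EI = 84.43/EI
A unit hogging moment at B produces rotation L₁/(3EI) + L₂/(3EI) = 2.333/EI.
Slope continuity at B: θ_0 = M_B·2.333/EI, so M_B = 84.43/2.333 = 36.18 kN·m (hogging).
Span AB, ΣM about A with M_B applied at B: R_B^{AB}·4 = 205.9 + 36.18, so R_B^{AB} = 60.51 kN and R_A = 77.2 − 60.51 = 16.69 kN.

R_A = 16.69 kN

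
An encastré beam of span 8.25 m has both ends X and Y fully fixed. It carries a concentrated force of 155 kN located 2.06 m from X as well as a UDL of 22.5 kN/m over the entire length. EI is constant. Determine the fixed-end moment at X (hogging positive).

Take the two fixed-end moments M_X, M_Y as redundants; the released structure is the simple span XY.
On the primary (simply-supported) span, the end slopes from the loading are:
  at X: point load 155 at a = 2.06: Pab(L + b)/(6LEI) = 576.6/EI
  at Y: point load 155 at a = 2.06: Pab(L + a)/(6LEI) = 411.7/EI
  at X: UDL 22.5: wL³/(24EI) = 526.4/EI
  at Y: UDL 22.5: wL³/(24EI) = 526.4/EI
  θ_X0 = 1103/EI,  θ_Y0 = 938.1/EI
Flexibility coefficients: a unit moment at one end gives L/(3EI) there and L/(6EI) at the far end, so f₁₁ = f₂₂ = 2.75/EI and f₁₂ = f₂₁ = 1.375/EI.
Compatibility — zero rotation at each built-in end:
  2.75 M_X + 1.375 M_Y = 1103
  1.375 M_X + 2.75 M_Y = 938.1
Solving the pair gives M_X = 307.4 kN·m and M_Y = 187.4 kN·m (hogging).

M_X = 307.4 kN·m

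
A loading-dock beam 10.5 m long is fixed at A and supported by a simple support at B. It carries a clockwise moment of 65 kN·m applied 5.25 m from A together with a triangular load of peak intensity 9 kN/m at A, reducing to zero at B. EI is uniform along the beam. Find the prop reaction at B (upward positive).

Remove the prop at B; the released (primary) structure is a cantilever built in at A.
Deflection at B on the released cantilever, summing each load's contribution:
  clockwise couple 65 at a = 5.25: M₀a(2L − a)/(2EI) = 2687/EI
  triangular load, peak 9 at the fixed end: w₀L⁴/(30EI) = 3647/EI
  δ_0 = 6334/EI
Flexibility coefficient — unit upward force at B: δ_{BB} = L³/(3EI) = 385.9/EI.
The prop prevents deflection at B: R_B = δ_0/δ_{BB} = 6334/385.9 = 16.41 kN.

R_B = 16.41 kN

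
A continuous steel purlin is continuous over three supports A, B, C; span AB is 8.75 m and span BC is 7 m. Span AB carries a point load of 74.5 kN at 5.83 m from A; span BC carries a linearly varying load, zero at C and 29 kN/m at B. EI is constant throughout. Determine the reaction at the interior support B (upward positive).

Take M_B as the redundant. Released structure: two simple spans AB and BC with a hinge at B.
End slopes at the hinge B, treating each span as simply supported:
  span AB: point load 74.5 at a = 5.83: Pab(L + a)/(6LEI) = 352.2/EI
  span BC: triangular load, peak 29: w₀L³/(45EI) = 221/EI
  relative rotation θ_0 = (352.2 + 221)/EI = 573.3/EI
A unit hogging moment at B produces rotation L₁/(3EI) + L₂/(3EI) = 5.25/EI.
Slope continuity at B: θ_0 = M_B·5.25/EI, so M_B = 573.3/5.25 = 109.2 kN·m (hogging).
Span AB, ΣM about A with M_B applied at B: R_B^{AB}·8.75 = 434.3 + 109.2, so R_B^{AB} = 62.12 kN and R_A = 74.5 − 62.12 = 12.38 kN.
Span BC, ΣM about C: R_B^{BC}·7 = 473.7 + 109.2, so R_B^{BC} = 83.27 kN and R_C = 101.5 − 83.27 = 18.23 kN.
R_B = 62.12 + 83.27 = 145.4 kN.

R_B = 145.4 kN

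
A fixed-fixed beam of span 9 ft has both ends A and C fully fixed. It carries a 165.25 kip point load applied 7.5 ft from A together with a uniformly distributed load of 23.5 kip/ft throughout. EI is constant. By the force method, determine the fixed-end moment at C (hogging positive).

Release both end moments; the primary structure is a simply-supported span AC with redundants M_A and M_C.
Simple-span end rotations at A and C under the given loads:
  at A: point load 165.25 at a = 7.5: Pab(L + b)/(6LEI) = 361.5/EI
  at C: point load 165.25 at a = 7.5: Pab(L + a)/(6LEI) = 568/EI
  at A: UDL 23.5: wL³/(24EI) = 713.8/EI
  at C: UDL 23.5: wL³/(24EI) = 713.8/EI
  θ_A0 = 1075/EI,  θ_C0 = 1282/EI
Flexibility coefficients: a unit moment at one end gives L/(3EI) there and L/(6EI) at the far end, so f₁₁ = f₂₂ = 3/EI and f₁₂ = f₂₁ = 1.5/EI.
Compatibility — zero rotation at each built-in end:
  3 M_A + 1.5 M_C = 1075
  1.5 M_A + 3 M_C = 1282
Solving the pair gives M_A = 193.1 kip·ft and M_C = 330.8 kip·ft (hogging).

M_C = 330.8 kip·ft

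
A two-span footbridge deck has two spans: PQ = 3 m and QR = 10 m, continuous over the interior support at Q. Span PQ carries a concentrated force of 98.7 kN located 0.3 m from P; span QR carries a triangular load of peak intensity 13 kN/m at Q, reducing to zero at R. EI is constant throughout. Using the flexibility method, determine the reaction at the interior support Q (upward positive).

Insert a hinge at Q; M_Q is the redundant, and each span becomes simply supported.
End slopes at the hinge Q, treating each span as simply supported:
  span PQ: point load 98.7 at a = 0.3: Pab(L + a)/(6LEI) = 14.66/EI
  span QR: triangular load, peak 13: w₀L³/(45EI) = 288.9/EI
  relative rotation θ_0 = (14.66 + 288.9)/EI = 303.5/EI
A unit hogging moment at Q produces rotation L₁/(3EI) + L₂/(3EI) = 4.333/EI.
Compatibility: M_Q·(L₁+L₂)/(3EI) = θ_0, giving M_Q = 70.05 kN·m (hogging).
Span PQ, ΣM about P with M_Q applied at Q: R_Q^{PQ}·3 = 29.61 + 70.05, so R_Q^{PQ} = 33.22 kN and R_P = 98.7 − 33.22 = 65.48 kN.
Span QR, ΣM about R: R_Q^{QR}·10 = 433.3 + 70.05, so R_Q^{QR} = 50.34 kN and R_R = 65 − 50.34 = 14.66 kN.
R_Q = 33.22 + 50.34 = 83.56 kN.

R_Q = 83.56 kN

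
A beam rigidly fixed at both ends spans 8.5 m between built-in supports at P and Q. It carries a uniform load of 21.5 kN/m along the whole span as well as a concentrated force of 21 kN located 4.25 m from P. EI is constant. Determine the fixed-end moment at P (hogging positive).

Take the two fixed-end moments M_P, M_Q as redundants; the released structure is the simple span PQ.
Simple-span end rotations at P and Q under the given loads:
  at P: UDL 21.5: wL³/(24EI) = 550.2/EI
  at Q: UDL 21.5: wL³/(24EI) = 550.2/EI
  at P: point load 21 at a = 4.25: Pab(L + b)/(6LEI) = 94.83/EI
  at Q: point load 21 at a = 4.25: Pab(L + a)/(6LEI) = 94.83/EI
  θ_P0 = 645/EI,  θ_Q0 = 645/EI
Flexibility coefficients: a unit moment at one end gives L/(3EI) there and L/(6EI) at the far end, so f₁₁ = f₂₂ = 2.833/EI and f₁₂ = f₂₁ = 1.417/EI.
Compatibility — zero rotation at each built-in end:
  2.833 M_P + 1.417 M_Q = 645
  1.417 M_P + 2.833 M_Q = 645
Solving the pair gives M_P = 151.8 kN·m and M_Q = 151.8 kN·m (hogging).

M_P = 151.8 kN·m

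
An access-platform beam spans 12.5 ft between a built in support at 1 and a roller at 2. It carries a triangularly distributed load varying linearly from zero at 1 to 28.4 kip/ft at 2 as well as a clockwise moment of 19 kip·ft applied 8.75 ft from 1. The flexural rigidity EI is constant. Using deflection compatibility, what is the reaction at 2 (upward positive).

Release the roller at 2. Primary structure: cantilever fixed at 1.
Free-end deflection of the primary structure under the applied loading (downward +):
  triangular load, peak 28.4 at the free end: 11w₀L⁴/(120EI) = 63558/EI
  clockwise couple 19 at a = 8.75: M₀a(2L − a)/(2EI) = 1351/EI
  δ_0 = 64909/EI
Tip deflection under a unit load at 2: L³/(3EI) = 651/EI.
The prop prevents deflection at 2: R_2 = δ_0/δ_{22} = 64909/651 = 99.7 kip.

R_2 = 99.7 kip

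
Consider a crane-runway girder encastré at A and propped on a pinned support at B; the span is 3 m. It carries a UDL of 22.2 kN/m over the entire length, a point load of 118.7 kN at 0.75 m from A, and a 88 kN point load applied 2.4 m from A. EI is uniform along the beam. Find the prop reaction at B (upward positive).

R_B = 97.13 kN

Release the roller at B. Primary structure: cantilever fixed at A.
Downward deflection at the released point B due to the loads:
  UDL 22.2: wL⁴/(8EI) = 224.8/EI
  point load 118.7 at a = 0.75: Pa²(3L − a)/(6EI) = 91.81/EI
  point load 88 at a = 2.4: Pa²(3L − a)/(6EI) = 557.6/EI
  δ_0 = 874.2/EI
Tip deflection under a unit load at B: L³/(3EI) = 9/EI.
The prop prevents deflection at B: R_B = δ_0/δ_{BB} = 874.2/9 = 97.13 kN.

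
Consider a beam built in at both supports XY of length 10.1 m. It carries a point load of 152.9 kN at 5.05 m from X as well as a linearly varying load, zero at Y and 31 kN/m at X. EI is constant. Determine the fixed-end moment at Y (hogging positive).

Release both end moments; the primary structure is a simply-supported span XY with redundants M_X and M_Y.
End rotations of the released simple span under the applied load (×1/EI):
  at X: point load 152.9 at a = 5.05: Pab(L + b)/(6LEI) = 974.8/EI
  at Y: point load 152.9 at a = 5.05: Pab(L + a)/(6LEI) = 974.8/EI
  at X: triangular load, peak 31: w₀L³/(45EI) = 709.8/EI
  at Y: triangular load, peak 31: 7w₀L³/(360EI) = 621/EI
  θ_X0 = 1685/EI,  θ_Y0 = 1596/EI
Flexibility coefficients: a unit moment at one end gives L/(3EI) there and L/(6EI) at the far end, so f₁₁ = f₂₂ = 3.367/EI and f₁₂ = f₂₁ = 1.683/EI.
Compatibility — zero rotation at each built-in end:
  3.367 M_X + 1.683 M_Y = 1685
  1.683 M_X + 3.367 M_Y = 1596
Solving the pair gives M_X = 351.2 kN·m and M_Y = 298.4 kN·m (hogging).

M_Y = 298.4 kN·m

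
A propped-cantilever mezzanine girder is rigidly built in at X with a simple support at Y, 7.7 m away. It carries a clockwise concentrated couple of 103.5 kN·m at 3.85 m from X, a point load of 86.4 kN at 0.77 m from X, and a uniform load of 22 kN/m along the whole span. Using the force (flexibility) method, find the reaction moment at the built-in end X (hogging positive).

Release the roller at Y. Primary structure: cantilever fixed at X.
Deflection at Y on the released cantilever, summing each load's contribution:
  clockwise couple 103.5 at a = 3.85: M₀a(2L − a)/(2EI) = 2301/EI
  point load 86.4 at a = 0.77: Pa²(3L − a)/(6EI) = 190.6/EI
  UDL 22: wL⁴/(8EI) = 9667/EI
  δ_0 = 12159/EI
Tip deflection under a unit load at Y: L³/(3EI) = 152.2/EI.
The prop prevents deflection at Y: R_Y = δ_0/δ_{YY} = 12159/152.2 = 79.9 kN.
Moment equilibrium about X: M_X = Σ(load moments about X) − R_Y·L = 822.2 − 79.9×7.7 = 207 kN·m.

M_X = 207 kN·m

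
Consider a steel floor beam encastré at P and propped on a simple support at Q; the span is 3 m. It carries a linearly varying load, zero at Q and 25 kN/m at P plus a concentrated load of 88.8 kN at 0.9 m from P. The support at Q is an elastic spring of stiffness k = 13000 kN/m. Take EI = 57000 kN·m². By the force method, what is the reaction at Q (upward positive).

R_Q = 12.3 kN

Take the reaction at Q as the redundant and release it; the primary structure is a cantilever fixed at P.
Downward deflection at the released point Q due to the loads:
  triangular load, peak 25 at the fixed end: w₀L⁴/(30EI) = 67.5/EI
  point load 88.8 at a = 0.9: Pa²(3L − a)/(6EI) = 97.1/EI
  δ_0 = 164.6/EI
Tip deflection under a unit load at Q: L³/(3EI) = 9/EI.
With EI = 57000 kN·m²: δ_0 = 0.002888 m and δ_{QQ} = 0.000158 m/kN.
Compatibility — the spring shortens by R_Q/k under the reaction it provides: δ_0 − R_Q·δ_{QQ} = R_Q/k. With 1/k = 0.000077 m/kN, R_Q = δ_0 / (δ_{QQ} + 1/k) = 0.002888 / (0.000158 + 0.000077) = 12.3 kN.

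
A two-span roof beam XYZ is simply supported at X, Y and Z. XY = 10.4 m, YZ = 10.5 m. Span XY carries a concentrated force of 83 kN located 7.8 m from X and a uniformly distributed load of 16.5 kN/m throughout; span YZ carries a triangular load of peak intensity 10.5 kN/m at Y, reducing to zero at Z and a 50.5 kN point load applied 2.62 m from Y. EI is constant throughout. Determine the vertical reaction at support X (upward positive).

R_X = 81.17 kN

Release continuity at Y by inserting a hinge; the redundant is the internal moment M_Y. The primary structure is two simply-supported spans XY and YZ.
Discontinuity in slope at Y on the released structure — sum the simple-span end rotations:
  span XY: point load 83 at a = 7.8: Pab(L + a)/(6LEI) = 490.9/EI
  span XY: UDL 16.5: wL³/(24EI) = 773.3/EI
  span YZ: triangular load, peak 10.5: w₀L³/(45EI) = 270.1/EI
  span YZ: point load 50.5 at a = 2.62: Pab(L + b)/(6LEI) = 304.2/EI
  relative rotation θ_0 = (1264 + 574.3)/EI = 1839/EI
A unit hogging moment at Y produces rotation L₁/(3EI) + L₂/(3EI) = 6.967/EI.
Compatibility: M_Y·(L₁+L₂)/(3EI) = θ_0, giving M_Y = 263.9 kN·m (hogging).
Span XY, ΣM about X with M_Y applied at Y: R_Y^{XY}·10.4 = 1540 + 263.9, so R_Y^{XY} = 173.4 kN and R_X = 254.6 − 173.4 = 81.17 kN.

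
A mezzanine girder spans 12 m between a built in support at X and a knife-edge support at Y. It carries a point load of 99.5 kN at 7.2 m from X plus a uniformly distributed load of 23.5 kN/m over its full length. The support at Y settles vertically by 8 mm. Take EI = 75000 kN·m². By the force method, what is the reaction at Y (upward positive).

Take the reaction at Y as the redundant and release it; the primary structure is a cantilever fixed at X.
Deflection at Y on the released cantilever, summing each load's contribution:
  point load 99.5 at a = 7.2: Pa²(3L − a)/(6EI) = 24759/EI
  UDL 23.5: wL⁴/(8EI) = 60912/EI
  δ_0 = 85671/EI
Tip deflection under a unit load at Y: L³/(3EI) = 576/EI.
With EI = 75000 kN·m²: δ_0 = 1.1423 m and δ_{YY} = 0.00768 m/kN.
Compatibility — the beam at Y must follow the support down by 0.008 m: δ_0 − R_Y·δ_{YY} = 0.008, so R_Y = (1.1423 − 0.008)/0.00768 = 147.7 kN.

R_Y = 147.7 kN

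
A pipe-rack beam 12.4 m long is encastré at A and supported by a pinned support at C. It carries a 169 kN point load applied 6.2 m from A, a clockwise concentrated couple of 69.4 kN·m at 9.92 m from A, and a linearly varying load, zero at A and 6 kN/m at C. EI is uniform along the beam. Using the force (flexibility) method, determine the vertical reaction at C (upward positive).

Choose R_C as the redundant. The primary structure is the cantilever fixed at A.
Primary-structure tip deflection at C by superposition:
  point load 169 at a = 6.2: Pa²(3L − a)/(6EI) = 33565/EI
  clockwise couple 69.4 at a = 9.92: M₀a(2L − a)/(2EI) = 5122/EI
  triangular load, peak 6 at the free end: 11w₀L⁴/(120EI) = 13003/EI
  δ_0 = 51690/EI
Tip deflection under a unit load at C: L³/(3EI) = 635.5/EI.
The prop prevents deflection at C: R_C = δ_0/δ_{CC} = 51690/635.5 = 81.33 kN.

R_C = 81.33 kN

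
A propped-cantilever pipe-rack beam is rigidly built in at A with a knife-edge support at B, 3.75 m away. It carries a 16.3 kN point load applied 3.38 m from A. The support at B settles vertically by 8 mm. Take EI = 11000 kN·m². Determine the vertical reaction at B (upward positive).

Take the reaction at B as the redundant and release it; the primary structure is a cantilever fixed at A.
Free-end deflection of the primary structure under the applied loading (downward +):
  point load 16.3 at a = 3.38: Pa²(3L − a)/(6EI) = 244.3/EI
Flexibility coefficient — unit upward force at B: δ_{BB} = L³/(3EI) = 17.58/EI.
With EI = 11000 kN·m²: δ_0 = 0.022205 m and δ_{BB} = 0.001598 m/kN.
Compatibility — the beam at B must follow the support down by 0.008 m: δ_0 − R_B·δ_{BB} = 0.008, so R_B = (0.022205 − 0.008)/0.001598 = 8.889 kN.

R_B = 8.889 kN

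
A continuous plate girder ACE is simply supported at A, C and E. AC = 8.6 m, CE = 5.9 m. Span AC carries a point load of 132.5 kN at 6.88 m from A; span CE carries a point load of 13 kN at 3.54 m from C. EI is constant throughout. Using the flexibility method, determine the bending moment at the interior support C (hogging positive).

M_C = 102.6 kN·m

Release continuity at C by inserting a hinge; the redundant is the internal moment M_C. The primary structure is two simply-supported spans AC and CE.
Rotations at C on the released spans (each span's end-slope, ×1/EI):
  span AC: point load 132.5 at a = 6.88: Pab(L + a)/(6LEI) = 470.4/EI
  span CE: point load 13 at a = 3.54: Pab(L + b)/(6LEI) = 25.34/EI
  relative rotation θ_0 = (470.4 + 25.34)/EI = 495.7/EI
A unit hogging moment at C produces rotation L₁/(3EI) + L₂/(3EI) = 4.833/EI.
Slope continuity at C: θ_0 = M_C·4.833/EI, so M_C = 495.7/4.833 = 102.6 kN·m (hogging).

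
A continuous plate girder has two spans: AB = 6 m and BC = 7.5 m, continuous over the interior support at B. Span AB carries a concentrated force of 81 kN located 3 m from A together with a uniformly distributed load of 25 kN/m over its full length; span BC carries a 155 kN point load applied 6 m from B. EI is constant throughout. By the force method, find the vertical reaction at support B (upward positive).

R_B = 192.2 kN

Take M_B as the redundant. Released structure: two simple spans AB and BC with a hinge at B.
Discontinuity in slope at B on the released structure — sum the simple-span end rotations:
  span AB: point load 81 at a = 3: Pab(L + a)/(6LEI) = 182.2/EI
  span AB: UDL 25: wL³/(24EI) = 225/EI
  span BC: point load 155 at a = 6: Pab(L + b)/(6LEI) = 279/EI
  relative rotation θ_0 = (407.2 + 279)/EI = 686.2/EI
A unit hogging moment at B produces rotation L₁/(3EI) + L₂/(3EI) = 4.5/EI.
Compatibility: M_B·(L₁+L₂)/(3EI) = θ_0, giving M_B = 152.5 kN·m (hogging).
Span AB, ΣM about A with M_B applied at B: R_B^{AB}·6 = 693 + 152.5, so R_B^{AB} = 140.9 kN and R_A = 231 − 140.9 = 90.08 kN.
Span BC, ΣM about C: R_B^{BC}·7.5 = 232.5 + 152.5, so R_B^{BC} = 51.33 kN and R_C = 155 − 51.33 = 103.7 kN.
R_B = 140.9 + 51.33 = 192.2 kN.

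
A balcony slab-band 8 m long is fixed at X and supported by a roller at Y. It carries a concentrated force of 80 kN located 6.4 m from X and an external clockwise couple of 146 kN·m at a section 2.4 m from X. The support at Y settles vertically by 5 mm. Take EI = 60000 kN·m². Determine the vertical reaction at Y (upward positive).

Choose R_Y as the redundant. The primary structure is the cantilever fixed at X.
Free-end deflection of the primary structure under the applied loading (downward +):
  point load 80 at a = 6.4: Pa²(3L − a)/(6EI) = 9612/EI
  clockwise couple 146 at a = 2.4: M₀a(2L − a)/(2EI) = 2383/EI
  δ_0 = 11995/EI
Tip deflection under a unit load at Y: L³/(3EI) = 170.7/EI.
With EI = 60000 kN·m²: δ_0 = 0.19991 m and δ_{YY} = 0.002844 m/kN.
Compatibility — the beam at Y must follow the support down by 0.005 m: δ_0 − R_Y·δ_{YY} = 0.005, so R_Y = (0.19991 − 0.005)/0.002844 = 68.52 kN.

R_Y = 68.52 kN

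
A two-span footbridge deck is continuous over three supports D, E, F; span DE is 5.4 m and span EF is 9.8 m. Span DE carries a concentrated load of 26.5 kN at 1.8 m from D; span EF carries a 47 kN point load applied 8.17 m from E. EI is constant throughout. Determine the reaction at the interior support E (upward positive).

Take M_E as the redundant. Released structure: two simple spans DE and EF with a hinge at E.
Discontinuity in slope at E on the released structure — sum the simple-span end rotations:
  span DE: point load 26.5 at a = 1.8: Pab(L + a)/(6LEI) = 38.16/EI
  span EF: point load 47 at a = 8.17: Pab(L + b)/(6LEI) = 121.7/EI
  relative rotation θ_0 = (38.16 + 121.7)/EI = 159.8/EI
A unit hogging moment at E produces rotation L₁/(3EI) + L₂/(3EI) = 5.067/EI.
Compatibility: M_E·(L₁+L₂)/(3EI) = θ_0, giving M_E = 31.55 kN·m (hogging).
Span DE, ΣM about D with M_E applied at E: R_E^{DE}·5.4 = 47.7 + 31.55, so R_E^{DE} = 14.68 kN and R_D = 26.5 − 14.68 = 11.82 kN.
Span EF, ΣM about F: R_E^{EF}·9.8 = 76.61 + 31.55, so R_E^{EF} = 11.04 kN and R_F = 47 − 11.04 = 35.96 kN.
R_E = 14.68 + 11.04 = 25.71 kN.

R_E = 25.71 kN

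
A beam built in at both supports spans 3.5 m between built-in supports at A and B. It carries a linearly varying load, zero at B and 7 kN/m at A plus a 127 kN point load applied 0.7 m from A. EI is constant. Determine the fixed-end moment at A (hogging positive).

M_A = 61.18 kN·m

Take the two fixed-end moments M_A, M_B as redundants; the released structure is the simple span AB.
Simple-span end rotations at A and B under the given loads:
  at A: triangular load, peak 7: w₀L³/(45EI) = 6.669/EI
  at B: triangular load, peak 7: 7w₀L³/(360EI) = 5.836/EI
  at A: point load 127 at a = 0.7: Pab(L + b)/(6LEI) = 74.68/EI
  at B: point load 127 at a = 0.7: Pab(L + a)/(6LEI) = 49.78/EI
  θ_A0 = 81.35/EI,  θ_B0 = 55.62/EI
Flexibility coefficients: a unit moment at one end gives L/(3EI) there and L/(6EI) at the far end, so f₁₁ = f₂₂ = 1.167/EI and f₁₂ = f₂₁ = 0.5833/EI.
Compatibility — zero rotation at each built-in end:
  1.167 M_A + 0.5833 M_B = 81.35
  0.5833 M_A + 1.167 M_B = 55.62
Solving the pair gives M_A = 61.18 kN·m and M_B = 17.08 kN·m (hogging).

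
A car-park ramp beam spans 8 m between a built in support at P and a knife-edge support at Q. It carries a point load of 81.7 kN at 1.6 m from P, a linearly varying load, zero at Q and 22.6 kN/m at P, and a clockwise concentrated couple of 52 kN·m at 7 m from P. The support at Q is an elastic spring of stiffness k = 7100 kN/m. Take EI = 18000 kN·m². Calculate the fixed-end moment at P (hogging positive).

Take the reaction at Q as the redundant and release it; the primary structure is a cantilever fixed at P.
Free-end deflection of the primary structure under the applied loading (downward +):
  point load 81.7 at a = 1.6: Pa²(3L − a)/(6EI) = 780.8/EI
  triangular load, peak 22.6 at the fixed end: w₀L⁴/(30EI) = 3086/EI
  clockwise couple 52 at a = 7: M₀a(2L − a)/(2EI) = 1638/EI
  δ_0 = 5504/EI
Flexibility coefficient — unit upward force at Q: δ_{QQ} = L³/(3EI) = 170.7/EI.
With EI = 18000 kN·m²: δ_0 = 0.3058 m and δ_{QQ} = 0.009481 m/kN.
Compatibility — the spring shortens by R_Q/k under the reaction it provides: δ_0 − R_Q·δ_{QQ} = R_Q/k. With 1/k = 0.000141 m/kN, R_Q = δ_0 / (δ_{QQ} + 1/k) = 0.3058 / (0.009481 + 0.000141) = 31.78 kN.
Moment equilibrium about P: M_P = Σ(load moments about P) − R_Q·L = 423.8 − 31.78×8 = 169.5 kN·m.

M_P = 169.5 kN·m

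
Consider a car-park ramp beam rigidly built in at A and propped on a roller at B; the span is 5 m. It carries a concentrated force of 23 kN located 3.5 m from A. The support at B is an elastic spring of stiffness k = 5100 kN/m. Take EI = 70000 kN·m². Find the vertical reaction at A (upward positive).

R_A = 13.25 kN

Take the reaction at B as the redundant and release it; the primary structure is a cantilever fixed at A.
Deflection at B on the released cantilever, summing each load's contribution:
  point load 23 at a = 3.5: Pa²(3L − a)/(6EI) = 540/EI
Flexibility coefficient — unit upward force at B: δ_{BB} = L³/(3EI) = 41.67/EI.
With EI = 70000 kN·m²: δ_0 = 0.007715 m and δ_{BB} = 0.000595 m/kN.
Compatibility — the spring shortens by R_B/k under the reaction it provides: δ_0 − R_B·δ_{BB} = R_B/k. With 1/k = 0.000196 m/kN, R_B = δ_0 / (δ_{BB} + 1/k) = 0.007715 / (0.000595 + 0.000196) = 9.749 kN.
Vertical equilibrium: R_A = ΣP − R_B = 23 − 9.749 = 13.25 kN.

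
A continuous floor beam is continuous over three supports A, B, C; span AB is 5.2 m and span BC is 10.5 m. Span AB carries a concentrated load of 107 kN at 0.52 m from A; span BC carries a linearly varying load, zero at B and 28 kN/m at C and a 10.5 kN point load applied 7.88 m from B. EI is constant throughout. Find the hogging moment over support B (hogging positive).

M_B = 138.2 kN·m

Release continuity at B by inserting a hinge; the redundant is the internal moment M_B. The primary structure is two simply-supported spans AB and BC.
Discontinuity in slope at B on the released structure — sum the simple-span end rotations:
  span AB: point load 107 at a = 0.52: Pab(L + a)/(6LEI) = 47.74/EI
  span BC: triangular load, peak 28: 7w₀L³/(360EI) = 630.3/EI
  span BC: point load 10.5 at a = 7.88: Pab(L + b)/(6LEI) = 45.15/EI
  relative rotation θ_0 = (47.74 + 675.4)/EI = 723.1/EI
A unit hogging moment at B produces rotation L₁/(3EI) + L₂/(3EI) = 5.233/EI.
Slope continuity at B: θ_0 = M_B·5.233/EI, so M_B = 723.1/5.233 = 138.2 kN·m (hogging).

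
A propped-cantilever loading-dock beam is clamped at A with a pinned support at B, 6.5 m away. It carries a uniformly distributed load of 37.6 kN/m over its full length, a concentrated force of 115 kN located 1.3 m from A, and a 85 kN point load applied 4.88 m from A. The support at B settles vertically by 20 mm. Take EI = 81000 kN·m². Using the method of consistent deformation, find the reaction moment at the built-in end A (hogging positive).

Remove the prop at B; the released (primary) structure is a cantilever built in at A.
Free-end deflection of the primary structure under the applied loading (downward +):
  UDL 37.6: wL⁴/(8EI) = 8390/EI
  point load 115 at a = 1.3: Pa²(3L − a)/(6EI) = 589.5/EI
  point load 85 at a = 4.88: Pa²(3L − a)/(6EI) = 4932/EI
  δ_0 = 13912/EI
Flexibility coefficient — unit upward force at B: δ_{BB} = L³/(3EI) = 91.54/EI.
With EI = 81000 kN·m²: δ_0 = 0.17175 m and δ_{BB} = 0.00113 m/kN.
Compatibility — the beam at B must follow the support down by 0.02 m: δ_0 − R_B·δ_{BB} = 0.02, so R_B = (0.17175 − 0.02)/0.00113 = 134.3 kN.
Moment equilibrium about A: M_A = Σ(load moments about A) − R_B·L = 1359 − 134.3×6.5 = 485.8 kN·m.

M_A = 485.8 kN·m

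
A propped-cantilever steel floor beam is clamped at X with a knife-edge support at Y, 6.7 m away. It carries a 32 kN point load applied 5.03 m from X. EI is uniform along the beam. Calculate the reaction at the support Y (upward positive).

Remove the prop at Y; the released (primary) structure is a cantilever built in at X.
Downward deflection at the released point Y due to the loads:
  point load 32 at a = 5.03: Pa²(3L − a)/(6EI) = 2034/EI
Tip deflection under a unit load at Y: L³/(3EI) = 100.3/EI.
The prop prevents deflection at Y: R_Y = δ_0/δ_{YY} = 2034/100.3 = 20.28 kN.

R_Y = 20.28 kN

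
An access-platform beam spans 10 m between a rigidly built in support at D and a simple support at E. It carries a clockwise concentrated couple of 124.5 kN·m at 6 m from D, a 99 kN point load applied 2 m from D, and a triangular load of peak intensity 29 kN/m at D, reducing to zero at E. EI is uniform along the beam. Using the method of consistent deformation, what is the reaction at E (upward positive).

R_E = 50.23 kN

Release the roller at E. Primary structure: cantilever fixed at D.
Deflection at E on the released cantilever, summing each load's contribution:
  clockwise couple 124.5 at a = 6: M₀a(2L − a)/(2EI) = 5229/EI
  point load 99 at a = 2: Pa²(3L − a)/(6EI) = 1848/EI
  triangular load, peak 29 at the fixed end: w₀L⁴/(30EI) = 9667/EI
  δ_0 = 16744/EI
Tip deflection under a unit load at E: L³/(3EI) = 333.3/EI.
Compatibility at E: δ_0 − R_E·δ_{EE} = 0, so R_E = 16744/333.3 = 50.23 kN.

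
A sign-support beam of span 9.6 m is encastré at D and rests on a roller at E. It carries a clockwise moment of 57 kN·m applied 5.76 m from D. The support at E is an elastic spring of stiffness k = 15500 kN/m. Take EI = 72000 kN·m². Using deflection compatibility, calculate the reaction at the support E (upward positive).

R_E = 7.365 kN

Choose R_E as the redundant. The primary structure is the cantilever fixed at D.
Downward deflection at the released point E due to the loads:
  clockwise couple 57 at a = 5.76: M₀a(2L − a)/(2EI) = 2206/EI
Tip deflection under a unit load at E: L³/(3EI) = 294.9/EI.
With EI = 72000 kN·m²: δ_0 = 0.030643 m and δ_{EE} = 0.004096 m/kN.
Compatibility — the spring shortens by R_E/k under the reaction it provides: δ_0 − R_E·δ_{EE} = R_E/k. With 1/k = 0.000065 m/kN, R_E = δ_0 / (δ_{EE} + 1/k) = 0.030643 / (0.004096 + 0.000065) = 7.365 kN.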